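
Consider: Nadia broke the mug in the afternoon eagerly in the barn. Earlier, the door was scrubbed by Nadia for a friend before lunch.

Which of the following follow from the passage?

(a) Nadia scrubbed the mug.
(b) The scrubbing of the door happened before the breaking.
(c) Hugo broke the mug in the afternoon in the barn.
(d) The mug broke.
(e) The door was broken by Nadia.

(b), (d)

(a) Not entailed — Nadia scrubbed the door, not the mug; the mug belongs to the breaking event.
(b) Entailed — the narrative places the scrubbing before the breaking.
(c) Not entailed — the passage has Nadia breaking the mug, not Hugo.
(d) Entailed — 'Nadia broke the mug' is causative; it entails the inchoative 'the mug broke'.
(e) Not entailed — Nadia broke the mug, not the door; the door belongs to the scrubbing event.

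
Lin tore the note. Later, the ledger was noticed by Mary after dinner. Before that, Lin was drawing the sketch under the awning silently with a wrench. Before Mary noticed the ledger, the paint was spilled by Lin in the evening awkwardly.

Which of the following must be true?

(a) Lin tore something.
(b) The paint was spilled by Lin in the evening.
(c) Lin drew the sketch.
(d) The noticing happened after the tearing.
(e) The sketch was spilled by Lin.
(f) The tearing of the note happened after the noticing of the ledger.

(a), (b), (d)

(a) Entailed — every conjunct here is already in the original tearing event.
(b) Entailed — dropping 'awkwardly' leaves a sub-description the original still satisfies.
(c) Not entailed — 'was drawing' is progressive on an accomplishment; it does not entail the completed 'drew'.
(d) Entailed — the narrative places the tearing before the noticing.
(e) Not entailed — Lin spilled the paint, not the sketch; the sketch belongs to the drawing event.
(f) Not entailed — the narrative places the tearing before the noticing, not after.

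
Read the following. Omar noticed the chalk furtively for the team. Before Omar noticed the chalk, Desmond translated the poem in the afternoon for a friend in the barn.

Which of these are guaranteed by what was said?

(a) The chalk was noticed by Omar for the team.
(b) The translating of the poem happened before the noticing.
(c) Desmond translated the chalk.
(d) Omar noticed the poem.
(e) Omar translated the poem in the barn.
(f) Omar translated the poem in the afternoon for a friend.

(a) Entailed — the original entails any weakening of itself; this just drops 'furtively'.
(b) Entailed — the narrative places the translating before the noticing.
(c) Not entailed — Desmond translated the poem, not the chalk; the chalk belongs to the noticing event.
(d) Not entailed — Omar noticed the chalk, not the poem; the poem belongs to the translating event.
(e) Not entailed — the passage has Desmond translating the poem, not Omar.
(f) Not entailed — the passage has Desmond translating the poem, not Omar.

(a), (b)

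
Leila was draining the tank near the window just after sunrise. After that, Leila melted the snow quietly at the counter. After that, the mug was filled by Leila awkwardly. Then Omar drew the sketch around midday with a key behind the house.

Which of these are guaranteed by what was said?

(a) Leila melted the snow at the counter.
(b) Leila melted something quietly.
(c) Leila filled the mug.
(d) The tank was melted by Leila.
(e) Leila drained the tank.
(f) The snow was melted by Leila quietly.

(a), (b), (c), (f)

(a) Entailed — dropping 'quietly' leaves a sub-description the original still satisfies.
(b) Entailed — the original entails any weakening of itself; this just drops 'at the counter' and generalizes the patient.
(c) Entailed — dropping 'awkwardly' leaves a sub-description the original still satisfies.
(d) Not entailed — Leila melted the snow, not the tank; the tank belongs to the draining event.
(e) Not entailed — 'was draining' is progressive on an accomplishment; it does not entail the completed 'drained'.
(f) Entailed — this follows by dropping conjuncts from the melting event's description.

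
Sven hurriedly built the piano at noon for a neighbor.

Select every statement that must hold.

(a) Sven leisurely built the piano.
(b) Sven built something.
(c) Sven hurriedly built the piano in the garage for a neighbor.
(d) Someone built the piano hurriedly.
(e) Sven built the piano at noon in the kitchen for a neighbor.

(b), (d)

(a) Not entailed — 'leisurely' adds a manner not in (and inconsistent with) the original.
(b) Entailed — the original entails any weakening of itself; this just drops 'hurriedly', 'for a neighbor', 'at noon' and generalizes the patient.
(c) Not entailed — 'in the garage' adds information not in the original event.
(d) Entailed — dropping 'for a neighbor', 'at noon' and generalizing the agent leaves a sub-description the original still satisfies.
(e) Not entailed — 'in the kitchen' adds information not in the original event.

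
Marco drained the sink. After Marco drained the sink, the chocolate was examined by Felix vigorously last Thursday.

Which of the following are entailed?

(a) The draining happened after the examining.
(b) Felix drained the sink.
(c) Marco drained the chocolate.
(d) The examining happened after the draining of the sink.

(a) Not entailed — the narrative places the draining before the examining, not after.
(b) Not entailed — the passage has Marco draining the sink, not Felix.
(c) Not entailed — Marco drained the sink, not the chocolate; the chocolate belongs to the examining event.
(d) Entailed — the narrative places the draining before the examining.

(d)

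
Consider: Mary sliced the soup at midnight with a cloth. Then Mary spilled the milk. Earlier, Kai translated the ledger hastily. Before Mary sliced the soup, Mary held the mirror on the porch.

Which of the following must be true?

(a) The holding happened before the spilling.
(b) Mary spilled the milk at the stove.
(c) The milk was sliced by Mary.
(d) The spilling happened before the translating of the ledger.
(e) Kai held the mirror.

(a)

(a) Entailed — the narrative places the holding before the spilling.
(b) Not entailed — 'at the stove' adds information not in the original event.
(c) Not entailed — Mary sliced the soup, not the milk; the milk belongs to the spilling event.
(d) Not entailed — the narrative places the translating before the spilling, not after.
(e) Not entailed — the passage has Mary holding the mirror, not Kai.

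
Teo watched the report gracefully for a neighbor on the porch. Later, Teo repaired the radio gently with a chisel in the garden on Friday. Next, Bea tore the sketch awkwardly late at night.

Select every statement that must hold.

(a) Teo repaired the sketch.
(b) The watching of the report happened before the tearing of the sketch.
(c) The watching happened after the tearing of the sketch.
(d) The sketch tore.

(a) Not entailed — Teo repaired the radio, not the sketch; the sketch belongs to the tearing event.
(b) Entailed — the narrative places the watching before the tearing.
(c) Not entailed — the narrative places the watching before the tearing, not after.
(d) Entailed — 'Bea tore the sketch' is causative; it entails the inchoative 'the sketch tore'.

(b), (d)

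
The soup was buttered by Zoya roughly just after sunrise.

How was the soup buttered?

roughly

'roughly' marks the manner of the buttering event.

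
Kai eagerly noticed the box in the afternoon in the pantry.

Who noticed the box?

'Kai' marks the agent of the noticing event.

Kai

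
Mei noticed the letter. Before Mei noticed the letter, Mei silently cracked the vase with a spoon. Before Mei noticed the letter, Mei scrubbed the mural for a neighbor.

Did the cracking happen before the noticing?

yes

The narrative orders the cracking before the noticing.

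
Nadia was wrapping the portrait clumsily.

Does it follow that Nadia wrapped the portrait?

'was wrapping' is progressive; for an accomplishment like 'wrap the portrait', it doesn't entail completion.

no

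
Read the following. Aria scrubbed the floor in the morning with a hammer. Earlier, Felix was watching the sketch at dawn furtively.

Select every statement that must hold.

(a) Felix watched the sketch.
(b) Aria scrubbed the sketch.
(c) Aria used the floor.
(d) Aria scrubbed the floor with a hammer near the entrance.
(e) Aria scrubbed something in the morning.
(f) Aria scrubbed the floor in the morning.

(a), (e), (f)

(a) Entailed — 'watch' is an activity; 'was watching' entails that some watching happened, so 'watched' holds.
(b) Not entailed — Aria scrubbed the floor, not the sketch; the sketch belongs to the watching event.
(c) Not entailed — the floor is the patient, not an instrument — Aria used a hammer.
(d) Not entailed — 'near the entrance' adds information not in the original event.
(e) Entailed — this follows by dropping conjuncts from the scrubbing event's description.
(f) Entailed — dropping 'with a hammer' leaves a sub-description the original still satisfies.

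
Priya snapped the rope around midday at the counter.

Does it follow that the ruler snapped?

no

Nothing is said about any ruler; only the rope is affected.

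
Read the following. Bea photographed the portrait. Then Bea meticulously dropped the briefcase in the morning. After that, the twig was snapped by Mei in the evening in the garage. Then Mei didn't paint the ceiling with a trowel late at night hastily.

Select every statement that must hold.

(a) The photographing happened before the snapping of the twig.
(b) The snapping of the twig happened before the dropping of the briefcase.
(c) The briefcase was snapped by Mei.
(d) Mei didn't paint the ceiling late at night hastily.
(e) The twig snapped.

(a), (e)

(a) Entailed — the narrative places the photographing before the snapping.
(b) Not entailed — the narrative places the dropping before the snapping, not after.
(c) Not entailed — Mei snapped the twig, not the briefcase; the briefcase belongs to the dropping event.
(d) Not entailed — dropping 'with a trowel' under negation is not valid — the original leaves open that Mei painted the ceiling some other way.
(e) Entailed — 'Mei snapped the twig' is causative; it entails the inchoative 'the twig snapped'.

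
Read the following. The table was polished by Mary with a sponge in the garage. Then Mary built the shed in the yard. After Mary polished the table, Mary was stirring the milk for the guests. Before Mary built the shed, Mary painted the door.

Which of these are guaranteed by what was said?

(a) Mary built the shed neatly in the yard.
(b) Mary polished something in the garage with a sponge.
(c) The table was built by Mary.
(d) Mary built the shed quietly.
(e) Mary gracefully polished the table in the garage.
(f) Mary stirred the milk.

(b), (f)

(a) Not entailed — 'neatly' adds information not in the original event.
(b) Entailed — every conjunct here is already in the original polishing event.
(c) Not entailed — Mary built the shed, not the table; the table belongs to the polishing event.
(d) Not entailed — 'quietly' adds information not in the original event.
(e) Not entailed — 'gracefully' adds information not in the original event.
(f) Entailed — 'stir' is an activity; 'was stirring' entails that some stirring happened, so 'stirred' holds.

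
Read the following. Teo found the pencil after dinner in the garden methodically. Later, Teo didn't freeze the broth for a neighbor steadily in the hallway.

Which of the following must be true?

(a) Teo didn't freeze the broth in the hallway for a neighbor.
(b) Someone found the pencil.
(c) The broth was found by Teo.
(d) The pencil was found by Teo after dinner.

(a) Not entailed — dropping 'steadily' under negation is not valid — the original leaves open that Teo froze the broth some other way.
(b) Entailed — the original entails any weakening of itself; this just drops 'methodically', 'after dinner', 'in the garden' and generalizes the agent.
(c) Not entailed — Teo found the pencil, not the broth; the broth belongs to the freezing event.
(d) Entailed — this follows by dropping conjuncts from the finding event's description.

(b), (d)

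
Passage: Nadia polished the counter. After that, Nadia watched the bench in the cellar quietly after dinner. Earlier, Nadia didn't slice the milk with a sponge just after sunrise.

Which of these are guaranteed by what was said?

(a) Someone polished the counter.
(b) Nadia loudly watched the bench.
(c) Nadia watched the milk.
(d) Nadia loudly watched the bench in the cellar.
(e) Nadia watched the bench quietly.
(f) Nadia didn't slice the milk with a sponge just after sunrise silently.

(a), (e), (f)

(a) Entailed — the original entails any weakening of itself; this just generalizes the agent.
(b) Not entailed — 'loudly' adds a manner not in (and inconsistent with) the original.
(c) Not entailed — Nadia watched the bench, not the milk; the milk belongs to the slicing event.
(d) Not entailed — 'loudly' adds a manner not in (and inconsistent with) the original.
(e) Entailed — the original entails any weakening of itself; this just drops 'in the cellar', 'after dinner'.
(f) Entailed — under negation, adding a further restriction is entailed: if no such slicing event occurred, none occurred silently either.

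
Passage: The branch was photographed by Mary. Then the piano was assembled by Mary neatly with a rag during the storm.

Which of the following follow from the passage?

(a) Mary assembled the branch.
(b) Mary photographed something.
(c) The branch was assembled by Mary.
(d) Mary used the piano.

(b)

(a) Not entailed — Mary assembled the piano, not the branch; the branch belongs to the photographing event.
(b) Entailed — this follows by dropping conjuncts from the photographing event's description.
(c) Not entailed — Mary assembled the piano, not the branch; the branch belongs to the photographing event.
(d) Not entailed — the piano is the patient, not an instrument — Mary used a rag.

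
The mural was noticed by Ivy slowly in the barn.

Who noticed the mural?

'Ivy' marks the agent of the noticing event.

Ivy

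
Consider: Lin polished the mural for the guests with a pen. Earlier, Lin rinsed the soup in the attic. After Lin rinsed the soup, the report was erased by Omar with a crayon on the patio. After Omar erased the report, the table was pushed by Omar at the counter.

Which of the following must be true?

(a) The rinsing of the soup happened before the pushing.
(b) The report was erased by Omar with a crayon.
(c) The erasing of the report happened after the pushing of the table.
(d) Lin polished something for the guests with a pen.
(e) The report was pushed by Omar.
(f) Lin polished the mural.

(a) Entailed — the narrative places the rinsing before the pushing.
(b) Entailed — this follows by dropping conjuncts from the erasing event's description.
(c) Not entailed — the narrative places the erasing before the pushing, not after.
(d) Entailed — generalizing the patient leaves a sub-description the original still satisfies.
(e) Not entailed — Omar pushed the table, not the report; the report belongs to the erasing event.
(f) Entailed — dropping 'with a pen', 'for the guests' leaves a sub-description the original still satisfies.

(a), (b), (d), (f)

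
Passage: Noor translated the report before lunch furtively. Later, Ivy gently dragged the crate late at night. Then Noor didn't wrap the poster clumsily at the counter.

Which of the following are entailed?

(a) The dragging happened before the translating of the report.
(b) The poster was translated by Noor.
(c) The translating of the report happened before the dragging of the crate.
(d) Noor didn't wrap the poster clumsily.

(a) Not entailed — the narrative places the translating before the dragging, not after.
(b) Not entailed — Noor translated the report, not the poster; the poster belongs to the wrapping event.
(c) Entailed — the narrative places the translating before the dragging.
(d) Not entailed — dropping 'at the counter' under negation is not valid — the original leaves open that Noor wrapped the poster some other way.

(c)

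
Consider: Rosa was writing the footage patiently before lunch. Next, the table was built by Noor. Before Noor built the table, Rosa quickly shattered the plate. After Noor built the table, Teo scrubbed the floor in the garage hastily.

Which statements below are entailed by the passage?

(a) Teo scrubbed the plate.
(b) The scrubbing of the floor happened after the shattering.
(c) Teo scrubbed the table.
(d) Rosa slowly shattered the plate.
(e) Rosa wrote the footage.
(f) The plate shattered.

(a) Not entailed — Teo scrubbed the floor, not the plate; the plate belongs to the shattering event.
(b) Entailed — the narrative places the shattering before the scrubbing.
(c) Not entailed — Teo scrubbed the floor, not the table; the table belongs to the building event.
(d) Not entailed — 'slowly' adds a manner not in (and inconsistent with) the original.
(e) Not entailed — 'was writing' is progressive on an accomplishment; it does not entail the completed 'wrote'.
(f) Entailed — 'Rosa shattered the plate' is causative; it entails the inchoative 'the plate shattered'.

(b), (f)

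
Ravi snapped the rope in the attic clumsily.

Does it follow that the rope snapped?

yes

'Ravi snapped the rope' is the causative; it entails the inchoative 'the rope snapped'.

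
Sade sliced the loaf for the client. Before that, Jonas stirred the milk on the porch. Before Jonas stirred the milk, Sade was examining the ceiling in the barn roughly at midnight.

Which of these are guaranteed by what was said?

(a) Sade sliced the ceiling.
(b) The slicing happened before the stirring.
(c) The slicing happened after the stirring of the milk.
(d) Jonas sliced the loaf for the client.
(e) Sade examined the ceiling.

(c), (e)

(a) Not entailed — Sade sliced the loaf, not the ceiling; the ceiling belongs to the examining event.
(b) Not entailed — the narrative places the stirring before the slicing, not after.
(c) Entailed — the narrative places the stirring before the slicing.
(d) Not entailed — the passage has Sade slicing the loaf, not Jonas.
(e) Entailed — 'examine' is an activity; 'was examining' entails that some examining happened, so 'examined' holds.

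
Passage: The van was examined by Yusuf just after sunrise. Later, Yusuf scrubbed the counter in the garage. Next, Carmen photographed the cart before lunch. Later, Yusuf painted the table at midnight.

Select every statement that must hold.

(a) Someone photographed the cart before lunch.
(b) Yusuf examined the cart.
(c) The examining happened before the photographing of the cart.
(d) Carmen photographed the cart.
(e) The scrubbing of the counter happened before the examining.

(a) Entailed — this follows by dropping conjuncts from the photographing event's description.
(b) Not entailed — Yusuf examined the van, not the cart; the cart belongs to the photographing event.
(c) Entailed — the narrative places the examining before the photographing.
(d) Entailed — dropping 'before lunch' leaves a sub-description the original still satisfies.
(e) Not entailed — the narrative places the examining before the scrubbing, not after.

(a), (c), (d)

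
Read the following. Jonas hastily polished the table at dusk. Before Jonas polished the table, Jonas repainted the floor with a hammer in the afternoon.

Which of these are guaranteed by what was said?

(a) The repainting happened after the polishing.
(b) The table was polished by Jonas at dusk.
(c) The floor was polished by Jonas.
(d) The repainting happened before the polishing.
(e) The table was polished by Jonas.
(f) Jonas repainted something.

(a) Not entailed — the narrative places the repainting before the polishing, not after.
(b) Entailed — every conjunct here is already in the original polishing event.
(c) Not entailed — Jonas polished the table, not the floor; the floor belongs to the repainting event.
(d) Entailed — the narrative places the repainting before the polishing.
(e) Entailed — every conjunct here is already in the original polishing event.
(f) Entailed — the original entails any weakening of itself; this just drops 'with a hammer', 'in the afternoon' and generalizes the patient.

(b), (d), (e), (f)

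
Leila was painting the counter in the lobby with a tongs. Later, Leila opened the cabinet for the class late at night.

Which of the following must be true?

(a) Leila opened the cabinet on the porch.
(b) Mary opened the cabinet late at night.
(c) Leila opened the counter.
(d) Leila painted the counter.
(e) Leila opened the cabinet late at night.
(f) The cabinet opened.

(e), (f)

(a) Not entailed — 'on the porch' adds information not in the original event.
(b) Not entailed — the passage has Leila opening the cabinet, not Mary.
(c) Not entailed — Leila opened the cabinet, not the counter; the counter belongs to the painting event.
(d) Not entailed — 'was painting' is progressive on an accomplishment; it does not entail the completed 'painted'.
(e) Entailed — this follows by dropping conjuncts from the opening event's description.
(f) Entailed — 'Leila opened the cabinet' is causative; it entails the inchoative 'the cabinet opened'.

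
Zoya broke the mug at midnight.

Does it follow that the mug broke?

yes

'Zoya broke the mug' is the causative; it entails the inchoative 'the mug broke'.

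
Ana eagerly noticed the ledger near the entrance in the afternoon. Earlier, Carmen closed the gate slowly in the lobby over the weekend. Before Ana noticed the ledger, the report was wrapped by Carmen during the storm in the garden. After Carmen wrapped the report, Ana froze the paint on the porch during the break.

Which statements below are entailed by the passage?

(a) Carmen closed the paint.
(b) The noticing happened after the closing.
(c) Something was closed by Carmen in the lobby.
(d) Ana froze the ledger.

(b), (c)

(a) Not entailed — Carmen closed the gate, not the paint; the paint belongs to the freezing event.
(b) Entailed — the narrative places the closing before the noticing.
(c) Entailed — the original entails any weakening of itself; this just drops 'slowly', 'over the weekend' and generalizes the patient.
(d) Not entailed — Ana froze the paint, not the ledger; the ledger belongs to the noticing event.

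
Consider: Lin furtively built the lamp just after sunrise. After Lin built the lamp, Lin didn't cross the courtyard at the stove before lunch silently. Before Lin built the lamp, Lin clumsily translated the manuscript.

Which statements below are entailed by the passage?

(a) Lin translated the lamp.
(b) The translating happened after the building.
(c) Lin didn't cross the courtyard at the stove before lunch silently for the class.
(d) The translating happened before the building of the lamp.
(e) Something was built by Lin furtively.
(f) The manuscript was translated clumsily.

(c), (d), (e), (f)

(a) Not entailed — Lin translated the manuscript, not the lamp; the lamp belongs to the building event.
(b) Not entailed — the narrative places the translating before the building, not after.
(c) Entailed — under negation, adding a further restriction is entailed: if no such crossing event occurred, none occurred for the class either.
(d) Entailed — the narrative places the translating before the building.
(e) Entailed — the original entails any weakening of itself; this just drops 'just after sunrise' and generalizes the patient.
(f) Entailed — the original entails any weakening of itself; this just generalizes the agent.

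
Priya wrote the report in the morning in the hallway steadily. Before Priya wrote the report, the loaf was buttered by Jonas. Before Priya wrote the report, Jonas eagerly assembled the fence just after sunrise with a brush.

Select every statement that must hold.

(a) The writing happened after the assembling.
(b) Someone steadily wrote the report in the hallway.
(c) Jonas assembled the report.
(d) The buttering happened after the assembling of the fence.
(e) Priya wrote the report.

(a), (b), (e)

(a) Entailed — the narrative places the assembling before the writing.
(b) Entailed — every conjunct here is already in the original writing event.
(c) Not entailed — Jonas assembled the fence, not the report; the report belongs to the writing event.
(d) Not entailed — the narrative doesn't order the assembling relative to the buttering.
(e) Entailed — this follows by dropping conjuncts from the writing event's description.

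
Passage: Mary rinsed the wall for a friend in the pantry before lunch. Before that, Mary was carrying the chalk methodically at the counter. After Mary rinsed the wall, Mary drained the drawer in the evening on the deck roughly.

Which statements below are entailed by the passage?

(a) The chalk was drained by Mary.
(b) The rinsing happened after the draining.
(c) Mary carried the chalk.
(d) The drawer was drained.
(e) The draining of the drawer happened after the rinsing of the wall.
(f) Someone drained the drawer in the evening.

(c), (d), (e), (f)

(a) Not entailed — Mary drained the drawer, not the chalk; the chalk belongs to the carrying event.
(b) Not entailed — the narrative places the rinsing before the draining, not after.
(c) Entailed — 'carry' is an activity; 'was carrying' entails that some carrying happened, so 'carried' holds.
(d) Entailed — the original entails any weakening of itself; this just drops 'on the deck', 'roughly', 'in the evening' and generalizes the agent.
(e) Entailed — the narrative places the rinsing before the draining.
(f) Entailed — every conjunct here is already in the original draining event.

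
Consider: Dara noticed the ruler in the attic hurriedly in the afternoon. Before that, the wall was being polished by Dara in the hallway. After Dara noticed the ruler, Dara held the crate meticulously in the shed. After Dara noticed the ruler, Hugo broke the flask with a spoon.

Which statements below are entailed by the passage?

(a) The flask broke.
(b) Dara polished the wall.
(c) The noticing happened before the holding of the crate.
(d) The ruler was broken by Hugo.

(a) Entailed — 'Hugo broke the flask' is causative; it entails the inchoative 'the flask broke'.
(b) Entailed — 'polish' is an activity; 'was polishing' entails that some polishing happened, so 'polished' holds.
(c) Entailed — the narrative places the noticing before the holding.
(d) Not entailed — Hugo broke the flask, not the ruler; the ruler belongs to the noticing event.

(a), (b), (c)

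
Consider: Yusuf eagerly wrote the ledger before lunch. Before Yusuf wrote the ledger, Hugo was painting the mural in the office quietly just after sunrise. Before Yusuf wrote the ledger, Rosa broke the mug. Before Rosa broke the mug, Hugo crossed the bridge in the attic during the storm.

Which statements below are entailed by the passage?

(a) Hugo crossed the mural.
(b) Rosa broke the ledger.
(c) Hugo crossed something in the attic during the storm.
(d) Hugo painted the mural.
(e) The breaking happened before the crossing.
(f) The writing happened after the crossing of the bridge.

(a) Not entailed — Hugo crossed the bridge, not the mural; the mural belongs to the painting event.
(b) Not entailed — Rosa broke the mug, not the ledger; the ledger belongs to the writing event.
(c) Entailed — the original entails any weakening of itself; this just generalizes the patient.
(d) Not entailed — 'was painting' is progressive on an accomplishment; it does not entail the completed 'painted'.
(e) Not entailed — the narrative places the crossing before the breaking, not after.
(f) Entailed — the narrative places the crossing before the writing.

(c), (f)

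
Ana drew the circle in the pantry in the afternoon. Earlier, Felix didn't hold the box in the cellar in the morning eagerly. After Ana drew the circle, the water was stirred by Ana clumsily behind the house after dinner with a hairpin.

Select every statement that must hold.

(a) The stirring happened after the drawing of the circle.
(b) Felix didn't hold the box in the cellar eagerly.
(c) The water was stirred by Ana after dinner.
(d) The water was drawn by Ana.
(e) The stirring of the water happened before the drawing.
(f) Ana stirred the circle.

(a), (c)

(a) Entailed — the narrative places the drawing before the stirring.
(b) Not entailed — dropping 'in the morning' under negation is not valid — the original leaves open that Felix held the box some other way.
(c) Entailed — every conjunct here is already in the original stirring event.
(d) Not entailed — Ana drew the circle, not the water; the water belongs to the stirring event.
(e) Not entailed — the narrative places the drawing before the stirring, not after.
(f) Not entailed — Ana stirred the water, not the circle; the circle belongs to the drawing event.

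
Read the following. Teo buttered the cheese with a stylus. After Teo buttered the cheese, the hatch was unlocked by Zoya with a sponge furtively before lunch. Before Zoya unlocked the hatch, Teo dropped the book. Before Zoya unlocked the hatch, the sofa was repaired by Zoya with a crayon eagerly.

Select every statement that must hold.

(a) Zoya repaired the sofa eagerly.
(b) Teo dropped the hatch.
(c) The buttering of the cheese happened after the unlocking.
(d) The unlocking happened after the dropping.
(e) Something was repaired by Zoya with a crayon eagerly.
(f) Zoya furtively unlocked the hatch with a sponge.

(a) Entailed — this follows by dropping conjuncts from the repairing event's description.
(b) Not entailed — Teo dropped the book, not the hatch; the hatch belongs to the unlocking event.
(c) Not entailed — the narrative places the buttering before the unlocking, not after.
(d) Entailed — the narrative places the dropping before the unlocking.
(e) Entailed — generalizing the patient leaves a sub-description the original still satisfies.
(f) Entailed — the original entails any weakening of itself; this just drops 'before lunch'.

(a), (d), (e), (f)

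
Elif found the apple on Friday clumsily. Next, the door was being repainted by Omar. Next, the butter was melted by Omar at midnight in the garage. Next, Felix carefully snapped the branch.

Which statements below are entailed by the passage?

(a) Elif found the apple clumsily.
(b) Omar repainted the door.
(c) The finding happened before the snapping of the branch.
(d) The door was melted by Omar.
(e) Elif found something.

(a) Entailed — the original entails any weakening of itself; this just drops 'on Friday'.
(b) Not entailed — 'was repainting' is progressive on an accomplishment; it does not entail the completed 'repainted'.
(c) Entailed — the narrative places the finding before the snapping.
(d) Not entailed — Omar melted the butter, not the door; the door belongs to the repainting event.
(e) Entailed — every conjunct here is already in the original finding event.

(a), (c), (e)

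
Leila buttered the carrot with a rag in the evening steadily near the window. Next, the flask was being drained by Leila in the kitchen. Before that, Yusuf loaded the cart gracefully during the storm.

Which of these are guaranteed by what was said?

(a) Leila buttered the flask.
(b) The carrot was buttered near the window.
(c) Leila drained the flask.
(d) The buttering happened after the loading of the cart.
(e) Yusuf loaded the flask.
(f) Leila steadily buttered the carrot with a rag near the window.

(a) Not entailed — Leila buttered the carrot, not the flask; the flask belongs to the draining event.
(b) Entailed — this follows by dropping conjuncts from the buttering event's description.
(c) Not entailed — 'was draining' is progressive on an accomplishment; it does not entail the completed 'drained'.
(d) Not entailed — the narrative doesn't order the loading relative to the buttering.
(e) Not entailed — Yusuf loaded the cart, not the flask; the flask belongs to the draining event.
(f) Entailed — dropping 'in the evening' leaves a sub-description the original still satisfies.

(b), (f)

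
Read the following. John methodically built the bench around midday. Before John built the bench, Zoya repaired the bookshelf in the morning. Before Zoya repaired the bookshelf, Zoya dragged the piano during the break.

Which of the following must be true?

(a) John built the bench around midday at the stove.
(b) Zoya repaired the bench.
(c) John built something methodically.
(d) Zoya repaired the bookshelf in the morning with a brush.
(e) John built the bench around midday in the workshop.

(c)

(a) Not entailed — 'at the stove' adds information not in the original event.
(b) Not entailed — Zoya repaired the bookshelf, not the bench; the bench belongs to the building event.
(c) Entailed — this follows by dropping conjuncts from the building event's description.
(d) Not entailed — 'with a brush' adds information not in the original event.
(e) Not entailed — 'in the workshop' adds information not in the original event.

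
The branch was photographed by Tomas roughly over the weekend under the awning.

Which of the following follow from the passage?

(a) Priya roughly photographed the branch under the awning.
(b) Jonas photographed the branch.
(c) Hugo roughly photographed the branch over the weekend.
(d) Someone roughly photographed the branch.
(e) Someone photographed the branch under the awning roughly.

(a) Not entailed — the passage has Tomas photographing the branch, not Priya.
(b) Not entailed — the passage has Tomas photographing the branch, not Jonas.
(c) Not entailed — the passage has Tomas photographing the branch, not Hugo.
(d) Entailed — every conjunct here is already in the original photographing event.
(e) Entailed — dropping 'over the weekend' and generalizing the agent leaves a sub-description the original still satisfies.

(d), (e)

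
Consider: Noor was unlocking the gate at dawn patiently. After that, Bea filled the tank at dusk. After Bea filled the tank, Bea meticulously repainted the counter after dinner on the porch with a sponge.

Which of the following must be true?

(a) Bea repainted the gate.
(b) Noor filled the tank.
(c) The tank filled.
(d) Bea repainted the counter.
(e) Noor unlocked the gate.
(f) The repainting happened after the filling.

(c), (d), (f)

(a) Not entailed — Bea repainted the counter, not the gate; the gate belongs to the unlocking event.
(b) Not entailed — the passage has Bea filling the tank, not Noor.
(c) Entailed — 'Bea filled the tank' is causative; it entails the inchoative 'the tank filled'.
(d) Entailed — dropping 'on the porch', 'after dinner', 'meticulously', 'with a sponge' leaves a sub-description the original still satisfies.
(e) Not entailed — 'was unlocking' is progressive on an accomplishment; it does not entail the completed 'unlocked'.
(f) Entailed — the narrative places the filling before the repainting.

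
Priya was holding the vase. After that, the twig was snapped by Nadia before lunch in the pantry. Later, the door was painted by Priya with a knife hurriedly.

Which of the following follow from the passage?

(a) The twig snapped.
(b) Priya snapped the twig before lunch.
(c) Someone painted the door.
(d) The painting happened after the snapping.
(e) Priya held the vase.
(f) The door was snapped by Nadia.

(a), (c), (d), (e)

(a) Entailed — 'Nadia snapped the twig' is causative; it entails the inchoative 'the twig snapped'.
(b) Not entailed — the passage has Nadia snapping the twig, not Priya.
(c) Entailed — this follows by dropping conjuncts from the painting event's description.
(d) Entailed — the narrative places the snapping before the painting.
(e) Entailed — 'hold' is an activity; 'was holding' entails that some holding happened, so 'held' holds.
(f) Not entailed — Nadia snapped the twig, not the door; the door belongs to the painting event.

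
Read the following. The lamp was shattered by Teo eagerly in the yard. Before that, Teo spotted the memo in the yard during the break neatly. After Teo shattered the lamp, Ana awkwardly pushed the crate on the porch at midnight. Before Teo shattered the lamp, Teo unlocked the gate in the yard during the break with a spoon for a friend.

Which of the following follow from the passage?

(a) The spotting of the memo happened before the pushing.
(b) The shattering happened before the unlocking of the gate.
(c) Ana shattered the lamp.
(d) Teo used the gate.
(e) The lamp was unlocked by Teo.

(a)

(a) Entailed — the narrative places the spotting before the pushing.
(b) Not entailed — the narrative places the unlocking before the shattering, not after.
(c) Not entailed — the passage has Teo shattering the lamp, not Ana.
(d) Not entailed — the gate is the patient, not an instrument — Teo used a spoon.
(e) Not entailed — Teo unlocked the gate, not the lamp; the lamp belongs to the shattering event.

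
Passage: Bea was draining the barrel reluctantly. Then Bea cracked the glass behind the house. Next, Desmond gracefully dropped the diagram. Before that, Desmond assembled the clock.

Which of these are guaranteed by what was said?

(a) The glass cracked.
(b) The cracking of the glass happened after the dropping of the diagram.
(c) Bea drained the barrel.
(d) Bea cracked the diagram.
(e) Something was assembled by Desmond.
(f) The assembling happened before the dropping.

(a), (e), (f)

(a) Entailed — 'Bea cracked the glass' is causative; it entails the inchoative 'the glass cracked'.
(b) Not entailed — the narrative places the cracking before the dropping, not after.
(c) Not entailed — 'was draining' is progressive on an accomplishment; it does not entail the completed 'drained'.
(d) Not entailed — Bea cracked the glass, not the diagram; the diagram belongs to the dropping event.
(e) Entailed — generalizing the patient leaves a sub-description the original still satisfies.
(f) Entailed — the narrative places the assembling before the dropping.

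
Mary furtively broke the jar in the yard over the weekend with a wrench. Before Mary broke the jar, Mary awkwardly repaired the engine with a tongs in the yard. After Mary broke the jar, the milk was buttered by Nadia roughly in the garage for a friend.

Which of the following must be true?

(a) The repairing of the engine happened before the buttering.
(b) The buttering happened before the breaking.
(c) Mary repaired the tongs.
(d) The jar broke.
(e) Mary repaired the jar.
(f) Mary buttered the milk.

(a) Entailed — the narrative places the repairing before the buttering.
(b) Not entailed — the narrative places the breaking before the buttering, not after.
(c) Not entailed — the tongs is the instrument, not what was repaired.
(d) Entailed — 'Mary broke the jar' is causative; it entails the inchoative 'the jar broke'.
(e) Not entailed — Mary repaired the engine, not the jar; the jar belongs to the breaking event.
(f) Not entailed — the passage has Nadia buttering the milk, not Mary.

(a), (d)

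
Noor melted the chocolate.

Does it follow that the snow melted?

Nothing is said about any snow; only the chocolate is affected.

no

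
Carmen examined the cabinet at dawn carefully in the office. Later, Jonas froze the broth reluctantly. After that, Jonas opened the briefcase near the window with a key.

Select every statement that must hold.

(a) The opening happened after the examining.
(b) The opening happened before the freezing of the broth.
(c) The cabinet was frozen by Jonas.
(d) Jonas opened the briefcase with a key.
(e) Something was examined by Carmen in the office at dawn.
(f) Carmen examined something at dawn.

(a), (d), (e), (f)

(a) Entailed — the narrative places the examining before the opening.
(b) Not entailed — the narrative places the freezing before the opening, not after.
(c) Not entailed — Jonas froze the broth, not the cabinet; the cabinet belongs to the examining event.
(d) Entailed — this follows by dropping conjuncts from the opening event's description.
(e) Entailed — dropping 'carefully' and generalizing the patient leaves a sub-description the original still satisfies.
(f) Entailed — this follows by dropping conjuncts from the examining event's description.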